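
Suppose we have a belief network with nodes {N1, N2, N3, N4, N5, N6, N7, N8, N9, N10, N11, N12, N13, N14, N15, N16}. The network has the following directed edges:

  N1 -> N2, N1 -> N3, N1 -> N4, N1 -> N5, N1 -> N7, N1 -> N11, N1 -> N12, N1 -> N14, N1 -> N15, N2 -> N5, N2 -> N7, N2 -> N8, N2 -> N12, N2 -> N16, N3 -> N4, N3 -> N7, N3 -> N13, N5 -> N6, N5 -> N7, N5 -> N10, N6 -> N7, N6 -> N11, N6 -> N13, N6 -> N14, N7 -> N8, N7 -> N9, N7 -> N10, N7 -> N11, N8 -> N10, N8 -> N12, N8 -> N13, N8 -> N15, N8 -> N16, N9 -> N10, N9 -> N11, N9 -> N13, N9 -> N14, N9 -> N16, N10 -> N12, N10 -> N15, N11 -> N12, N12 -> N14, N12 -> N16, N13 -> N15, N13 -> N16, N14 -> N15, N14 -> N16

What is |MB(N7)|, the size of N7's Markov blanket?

By definition, MB(N7) is built from N7's parents, N7's children, and the co-parents of N7.
Parents of N7: N1, N2, N3, N5, N6.
N7 has children N8, N9, N10, N11.
For each child, the remaining parents (spouses of N7):
  N8 also has parent N2.
  N9 has no other parent.
  parents(N10) \ {N7} = {N5, N8, N9}.
  N11's other parents are N1, N6, N9.
MB(N7) = {N1, N2, N3, N5, N6, N8, N9, N10, N11}, which has 9 nodes.

9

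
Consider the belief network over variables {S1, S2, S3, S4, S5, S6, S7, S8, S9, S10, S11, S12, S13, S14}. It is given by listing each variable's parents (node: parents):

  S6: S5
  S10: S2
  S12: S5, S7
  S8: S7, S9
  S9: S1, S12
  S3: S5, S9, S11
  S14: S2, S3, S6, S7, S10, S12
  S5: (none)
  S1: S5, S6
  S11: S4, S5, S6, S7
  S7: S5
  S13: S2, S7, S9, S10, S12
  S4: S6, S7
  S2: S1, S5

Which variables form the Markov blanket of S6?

The Markov blanket of a node is its parents, its children, and the other parents of its children.
Pa(S6) = {S5}.
Ch(S6) = {S1, S4, S11, S14}.
Other parents of S6's children:
  S1: S5
  S4: S7
  S11: S4, S5, S7
  S14: S2, S3, S7, S10, S12
Union: {S5} ∪ {S1, S4, S11, S14} ∪ {S2, S3, S4, S5, S7, S10, S12} = {S1, S2, S3, S4, S5, S7, S10, S11, S12, S14}.

{S1, S2, S3, S4, S5, S7, S10, S11, S12, S14}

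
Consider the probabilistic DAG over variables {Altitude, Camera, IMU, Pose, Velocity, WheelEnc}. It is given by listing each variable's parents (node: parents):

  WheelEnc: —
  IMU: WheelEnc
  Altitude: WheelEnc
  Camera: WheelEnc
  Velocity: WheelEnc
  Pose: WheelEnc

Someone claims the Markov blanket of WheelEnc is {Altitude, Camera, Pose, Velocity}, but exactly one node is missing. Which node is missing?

WheelEnc has no parents.
WheelEnc's children: Altitude, Camera, IMU, Pose, Velocity.
For each child, the remaining parents (spouses of WheelEnc):
  IMU: —
  Altitude: —
  Camera: —
  Velocity: —
  Pose: —
MB(WheelEnc) = {Altitude, Camera, IMU, Pose, Velocity}.
Comparing with the claimed set, IMU is missing.

IMU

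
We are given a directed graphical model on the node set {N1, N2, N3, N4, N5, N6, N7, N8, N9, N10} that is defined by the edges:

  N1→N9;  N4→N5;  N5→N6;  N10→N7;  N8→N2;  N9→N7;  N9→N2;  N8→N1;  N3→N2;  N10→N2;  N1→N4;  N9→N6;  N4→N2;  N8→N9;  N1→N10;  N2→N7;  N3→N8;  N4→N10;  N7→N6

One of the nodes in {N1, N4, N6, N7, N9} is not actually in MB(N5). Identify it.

N1

N5 has parent N4.
N5's children: N6.
Other parents of N5's children:
  N6's other parents are N7, N9.
MB(N5) = {N4, N6, N7, N9}.
N1 is neither a parent, child, nor co-parent of N5, so it does not belong.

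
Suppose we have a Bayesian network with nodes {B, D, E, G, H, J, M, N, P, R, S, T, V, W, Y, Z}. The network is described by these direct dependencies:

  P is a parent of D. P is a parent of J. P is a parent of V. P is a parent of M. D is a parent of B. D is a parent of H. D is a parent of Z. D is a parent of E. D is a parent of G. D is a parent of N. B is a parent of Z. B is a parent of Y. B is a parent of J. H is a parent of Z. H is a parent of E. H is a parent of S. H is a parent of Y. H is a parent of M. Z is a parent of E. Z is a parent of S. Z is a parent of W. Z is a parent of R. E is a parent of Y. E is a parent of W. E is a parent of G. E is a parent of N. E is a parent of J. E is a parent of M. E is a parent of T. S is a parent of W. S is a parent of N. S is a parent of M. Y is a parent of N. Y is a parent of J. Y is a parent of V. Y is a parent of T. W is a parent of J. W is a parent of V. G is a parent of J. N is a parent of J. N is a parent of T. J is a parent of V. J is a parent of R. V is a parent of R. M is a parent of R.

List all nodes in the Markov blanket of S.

The Markov blanket of a node is its parents, its children, and the other parents of its children.
S's parents: H, Z.
S has children M, N, W.
Other parents of S's children:
  parents(W) \ {S} = {E, Z}.
  N's other parents are D, E, Y.
  parents(M) \ {S} = {E, H, P}.
So the Markov blanket of S is {D, E, H, M, N, P, W, Y, Z}.

{D, E, H, M, N, P, W, Y, Z}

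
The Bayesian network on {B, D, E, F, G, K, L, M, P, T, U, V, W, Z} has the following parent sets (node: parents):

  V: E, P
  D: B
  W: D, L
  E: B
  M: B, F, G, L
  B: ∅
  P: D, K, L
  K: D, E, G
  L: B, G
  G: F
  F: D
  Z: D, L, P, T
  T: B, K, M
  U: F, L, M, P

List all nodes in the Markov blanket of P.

{D, E, F, K, L, M, T, U, V, Z}

The Markov blanket of a node is its parents, its children, and the other parents of its children.
Parents of P: D, K, L.
P has children U, V, Z.
Parents of each child, excluding P:
  U: F, L, M
  V: E
  Z: D, L, T
Union: {D, K, L} ∪ {U, V, Z} ∪ {D, E, F, L, M, T} = {D, E, F, K, L, M, T, U, V, Z}.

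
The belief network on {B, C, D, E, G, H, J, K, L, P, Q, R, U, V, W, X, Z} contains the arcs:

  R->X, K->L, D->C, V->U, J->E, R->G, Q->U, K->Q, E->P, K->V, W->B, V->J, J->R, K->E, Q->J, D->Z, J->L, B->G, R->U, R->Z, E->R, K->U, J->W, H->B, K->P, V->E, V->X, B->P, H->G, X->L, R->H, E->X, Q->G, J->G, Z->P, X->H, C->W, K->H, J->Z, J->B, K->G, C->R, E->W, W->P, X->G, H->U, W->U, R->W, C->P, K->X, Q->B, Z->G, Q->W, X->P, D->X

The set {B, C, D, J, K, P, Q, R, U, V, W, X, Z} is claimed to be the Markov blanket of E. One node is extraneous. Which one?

U

The Markov blanket of a node is its parents, its children, and the other parents of its children.
E's parents: J, K, V.
E has children P, R, W, X.
Co-parents of E (other parents of its children):
  parents(R) \ {E} = {C, J}.
  X's other parents are D, K, R, V.
  W's other parents are C, J, Q, R.
  parents(P) \ {E} = {B, C, K, W, X, Z}.
MB(E) = {B, C, D, J, K, P, Q, R, V, W, X, Z}.
U is neither a parent, child, nor co-parent of E, so it does not belong.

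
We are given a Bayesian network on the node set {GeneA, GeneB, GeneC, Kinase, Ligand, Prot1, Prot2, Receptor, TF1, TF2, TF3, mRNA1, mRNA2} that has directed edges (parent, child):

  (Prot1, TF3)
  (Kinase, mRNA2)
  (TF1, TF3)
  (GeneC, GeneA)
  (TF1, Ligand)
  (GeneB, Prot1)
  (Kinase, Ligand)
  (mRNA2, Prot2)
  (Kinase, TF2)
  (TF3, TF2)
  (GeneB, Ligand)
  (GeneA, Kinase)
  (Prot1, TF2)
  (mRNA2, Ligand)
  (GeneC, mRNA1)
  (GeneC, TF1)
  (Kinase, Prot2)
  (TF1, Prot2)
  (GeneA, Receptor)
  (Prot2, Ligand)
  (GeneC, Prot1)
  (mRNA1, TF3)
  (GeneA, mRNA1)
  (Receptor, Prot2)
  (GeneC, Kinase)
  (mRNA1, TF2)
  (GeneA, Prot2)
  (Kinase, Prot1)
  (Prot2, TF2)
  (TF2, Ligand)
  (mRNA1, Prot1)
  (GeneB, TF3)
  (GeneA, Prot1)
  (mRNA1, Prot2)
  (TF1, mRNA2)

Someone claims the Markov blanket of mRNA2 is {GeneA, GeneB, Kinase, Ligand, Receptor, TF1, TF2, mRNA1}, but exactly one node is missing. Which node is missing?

The Markov blanket of a node is its parents, its children, and the other parents of its children.
mRNA2's parents: Kinase, TF1.
Children of mRNA2: Ligand, Prot2.
Other parents of mRNA2's children:
  parents(Prot2) \ {mRNA2} = {GeneA, Kinase, Receptor, TF1, mRNA1}.
  Ligand's other parents are GeneB, Kinase, Prot2, TF1, TF2.
MB(mRNA2) = {GeneA, GeneB, Kinase, Ligand, Prot2, Receptor, TF1, TF2, mRNA1}.
Comparing with the claimed set, Prot2 is missing.

Prot2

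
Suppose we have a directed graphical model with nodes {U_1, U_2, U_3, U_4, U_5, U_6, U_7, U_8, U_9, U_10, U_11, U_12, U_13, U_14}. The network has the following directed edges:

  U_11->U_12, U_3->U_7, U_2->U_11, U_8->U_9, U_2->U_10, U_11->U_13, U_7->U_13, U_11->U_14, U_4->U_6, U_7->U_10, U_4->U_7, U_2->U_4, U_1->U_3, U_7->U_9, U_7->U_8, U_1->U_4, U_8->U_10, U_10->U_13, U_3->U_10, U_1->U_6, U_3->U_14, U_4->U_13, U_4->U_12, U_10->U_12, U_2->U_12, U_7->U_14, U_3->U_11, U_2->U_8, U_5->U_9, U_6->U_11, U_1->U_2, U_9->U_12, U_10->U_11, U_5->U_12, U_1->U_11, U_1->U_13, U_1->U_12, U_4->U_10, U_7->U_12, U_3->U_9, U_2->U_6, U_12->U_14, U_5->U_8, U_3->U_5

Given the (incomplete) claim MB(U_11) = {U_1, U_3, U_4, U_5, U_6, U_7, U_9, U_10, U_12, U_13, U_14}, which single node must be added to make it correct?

Parents of U_11: U_1, U_2, U_3, U_6, U_10.
U_11 has children U_12, U_13, U_14.
Parents of each child, excluding U_11:
  U_12's other parents are U_1, U_2, U_4, U_5, U_7, U_9, U_10.
  parents(U_13) \ {U_11} = {U_1, U_4, U_7, U_10}.
  U_14's other parents are U_3, U_7, U_12.
MB(U_11) = {U_1, U_2, U_3, U_4, U_5, U_6, U_7, U_9, U_10, U_12, U_13, U_14}.
Comparing with the claimed set, U_2 is missing.

U_2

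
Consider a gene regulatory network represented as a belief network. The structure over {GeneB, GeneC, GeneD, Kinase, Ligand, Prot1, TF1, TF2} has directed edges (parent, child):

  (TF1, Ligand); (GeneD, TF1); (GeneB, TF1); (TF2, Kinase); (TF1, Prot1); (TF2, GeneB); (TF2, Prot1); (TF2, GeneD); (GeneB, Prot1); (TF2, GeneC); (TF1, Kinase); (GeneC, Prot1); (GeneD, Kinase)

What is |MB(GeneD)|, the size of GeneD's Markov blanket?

4

A node's Markov blanket = Pa ∪ Ch ∪ (parents of Ch other than the node itself).
Parents of GeneD: TF2.
Ch(GeneD) = {Kinase, TF1}.
Parents of each child, excluding GeneD:
  TF1: GeneB
  Kinase: TF1, TF2
MB(GeneD) = {GeneB, Kinase, TF1, TF2}, which has 4 nodes.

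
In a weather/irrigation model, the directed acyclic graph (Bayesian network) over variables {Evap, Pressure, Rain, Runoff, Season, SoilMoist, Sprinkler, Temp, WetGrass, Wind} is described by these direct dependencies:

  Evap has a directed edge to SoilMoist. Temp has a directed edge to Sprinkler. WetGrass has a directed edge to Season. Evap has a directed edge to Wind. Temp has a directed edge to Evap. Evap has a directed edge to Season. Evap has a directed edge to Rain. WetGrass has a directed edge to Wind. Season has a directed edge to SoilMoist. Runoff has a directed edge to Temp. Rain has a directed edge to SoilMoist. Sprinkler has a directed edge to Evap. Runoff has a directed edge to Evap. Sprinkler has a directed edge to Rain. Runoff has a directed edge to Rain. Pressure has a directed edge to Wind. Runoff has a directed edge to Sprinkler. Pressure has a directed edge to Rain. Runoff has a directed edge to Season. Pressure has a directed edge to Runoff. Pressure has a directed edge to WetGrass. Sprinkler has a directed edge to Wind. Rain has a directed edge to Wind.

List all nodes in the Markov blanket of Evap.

By definition, MB(Evap) is built from Evap's parents, Evap's children, and the co-parents of Evap.
Evap has children Rain, Season, SoilMoist, Wind.
Parents of Evap: Runoff, Sprinkler, Temp.
Other parents of Evap's children:
  Rain also has parents Pressure, Runoff, Sprinkler.
  parents(Season) \ {Evap} = {Runoff, WetGrass}.
  SoilMoist's other parents are Rain, Season.
  Wind's other parents are Pressure, Rain, Sprinkler, WetGrass.
So the Markov blanket of Evap is {Pressure, Rain, Runoff, Season, SoilMoist, Sprinkler, Temp, WetGrass, Wind}.

{Pressure, Rain, Runoff, Season, SoilMoist, Sprinkler, Temp, WetGrass, Wind}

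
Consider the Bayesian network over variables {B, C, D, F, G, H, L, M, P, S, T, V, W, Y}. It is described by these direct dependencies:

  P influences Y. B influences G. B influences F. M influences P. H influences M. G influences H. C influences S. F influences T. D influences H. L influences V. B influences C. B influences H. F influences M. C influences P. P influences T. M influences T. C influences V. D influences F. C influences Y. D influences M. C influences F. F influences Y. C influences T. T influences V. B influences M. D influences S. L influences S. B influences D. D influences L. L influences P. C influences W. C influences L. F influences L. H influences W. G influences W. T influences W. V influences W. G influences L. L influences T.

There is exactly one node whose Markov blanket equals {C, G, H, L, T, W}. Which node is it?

The target node must have every member of {C, G, H, L, T, W} as a parent, child, or co-parent, and no others.
Parents of V: C, L, T; children: W; co-parents: C, G, H, T.
These exactly cover the given set, so the node is V.

V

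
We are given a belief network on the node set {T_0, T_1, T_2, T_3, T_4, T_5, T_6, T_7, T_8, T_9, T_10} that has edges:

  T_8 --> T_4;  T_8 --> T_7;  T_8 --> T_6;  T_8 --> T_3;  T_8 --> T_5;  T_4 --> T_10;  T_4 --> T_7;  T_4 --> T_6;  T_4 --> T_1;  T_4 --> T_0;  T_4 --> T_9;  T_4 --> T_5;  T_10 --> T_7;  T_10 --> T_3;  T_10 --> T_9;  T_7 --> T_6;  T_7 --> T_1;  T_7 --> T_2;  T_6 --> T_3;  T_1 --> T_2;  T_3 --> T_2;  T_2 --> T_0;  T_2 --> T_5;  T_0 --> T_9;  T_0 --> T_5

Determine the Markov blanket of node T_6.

A node's Markov blanket = Pa ∪ Ch ∪ (parents of Ch other than the node itself).
T_6 has child T_3.
T_6 has parents T_4, T_7, T_8.
Parents of each child, excluding T_6:
  T_3 also has parents T_8, T_10.
Taking the union gives {T_3, T_4, T_7, T_8, T_10}.

{T_3, T_4, T_7, T_8, T_10}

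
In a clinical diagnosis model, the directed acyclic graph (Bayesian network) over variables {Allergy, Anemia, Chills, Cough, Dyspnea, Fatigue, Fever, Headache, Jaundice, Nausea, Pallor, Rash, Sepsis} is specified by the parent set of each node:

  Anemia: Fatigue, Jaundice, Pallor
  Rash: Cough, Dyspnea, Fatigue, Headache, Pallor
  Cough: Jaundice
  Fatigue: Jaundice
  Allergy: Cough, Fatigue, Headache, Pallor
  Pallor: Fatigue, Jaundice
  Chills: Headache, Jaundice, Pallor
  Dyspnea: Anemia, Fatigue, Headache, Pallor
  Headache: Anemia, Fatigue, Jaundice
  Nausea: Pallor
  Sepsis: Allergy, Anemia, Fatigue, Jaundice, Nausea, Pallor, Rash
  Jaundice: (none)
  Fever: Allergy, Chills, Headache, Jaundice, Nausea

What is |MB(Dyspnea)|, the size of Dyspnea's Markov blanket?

A node's Markov blanket = Pa ∪ Ch ∪ (parents of Ch other than the node itself).
Dyspnea has child Rash.
Dyspnea has parents Anemia, Fatigue, Headache, Pallor.
Co-parents of Dyspnea (other parents of its children):
  parents(Rash) \ {Dyspnea} = {Cough, Fatigue, Headache, Pallor}.
MB(Dyspnea) = {Anemia, Cough, Fatigue, Headache, Pallor, Rash}, which has 6 nodes.

6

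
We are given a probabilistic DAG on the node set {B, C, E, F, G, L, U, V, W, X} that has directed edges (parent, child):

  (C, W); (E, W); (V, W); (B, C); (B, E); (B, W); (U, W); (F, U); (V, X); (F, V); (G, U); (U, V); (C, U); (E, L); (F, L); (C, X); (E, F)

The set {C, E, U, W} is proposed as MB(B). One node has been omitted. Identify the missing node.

V

The Markov blanket of a node is its parents, its children, and the other parents of its children.
B has children C, E, W.
B's parents: none.
Parents of each child, excluding B:
  C has no other parent.
  E: no additional parents.
  W's other parents are C, E, U, V.
MB(B) = {C, E, U, V, W}.
Comparing with the claimed set, V is missing.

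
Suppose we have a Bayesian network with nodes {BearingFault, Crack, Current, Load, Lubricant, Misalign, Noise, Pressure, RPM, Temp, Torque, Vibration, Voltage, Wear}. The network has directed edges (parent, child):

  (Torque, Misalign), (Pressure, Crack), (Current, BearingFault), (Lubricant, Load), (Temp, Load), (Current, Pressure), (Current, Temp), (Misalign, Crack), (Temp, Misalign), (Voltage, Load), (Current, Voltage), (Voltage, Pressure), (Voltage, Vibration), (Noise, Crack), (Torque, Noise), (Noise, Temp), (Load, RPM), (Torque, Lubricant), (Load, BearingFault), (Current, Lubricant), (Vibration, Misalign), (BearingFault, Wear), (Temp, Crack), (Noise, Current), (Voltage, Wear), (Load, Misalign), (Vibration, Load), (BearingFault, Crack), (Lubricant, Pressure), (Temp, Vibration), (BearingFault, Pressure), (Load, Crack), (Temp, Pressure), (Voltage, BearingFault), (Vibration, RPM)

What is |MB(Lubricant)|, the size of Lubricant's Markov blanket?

8

A node's Markov blanket = Pa ∪ Ch ∪ (parents of Ch other than the node itself).
Lubricant has parents Current, Torque.
Lubricant's children: Load, Pressure.
For each child, the remaining parents (spouses of Lubricant):
  Load's other parents are Temp, Vibration, Voltage.
  Pressure's other parents are BearingFault, Current, Temp, Voltage.
MB(Lubricant) = {BearingFault, Current, Load, Pressure, Temp, Torque, Vibration, Voltage}, which has 8 nodes.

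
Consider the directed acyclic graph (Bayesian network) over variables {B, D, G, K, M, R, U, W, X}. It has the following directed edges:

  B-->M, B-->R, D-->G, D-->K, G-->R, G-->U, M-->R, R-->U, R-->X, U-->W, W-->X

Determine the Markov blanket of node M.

Parents of M: B.
Ch(M) = {R}.
Co-parents of M (other parents of its children):
  R: B, G
Union: {B} ∪ {R} ∪ {B, G} = {B, G, R}.

{B, G, R}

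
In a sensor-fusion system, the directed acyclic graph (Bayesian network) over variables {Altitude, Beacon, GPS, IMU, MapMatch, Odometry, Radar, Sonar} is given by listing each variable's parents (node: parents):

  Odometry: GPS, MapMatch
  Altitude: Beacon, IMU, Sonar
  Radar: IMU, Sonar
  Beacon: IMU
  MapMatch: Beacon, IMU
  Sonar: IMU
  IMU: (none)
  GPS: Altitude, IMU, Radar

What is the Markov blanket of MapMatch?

{Beacon, GPS, IMU, Odometry}

Recall MB(v) = parents ∪ children ∪ spouses, where spouses are the other parents of v's children.
Ch(MapMatch) = {Odometry}.
MapMatch has parents Beacon, IMU.
For each child, the remaining parents (spouses of MapMatch):
  Odometry's other parent is GPS.
Union: {Beacon, IMU} ∪ {Odometry} ∪ {GPS} = {Beacon, GPS, IMU, Odometry}.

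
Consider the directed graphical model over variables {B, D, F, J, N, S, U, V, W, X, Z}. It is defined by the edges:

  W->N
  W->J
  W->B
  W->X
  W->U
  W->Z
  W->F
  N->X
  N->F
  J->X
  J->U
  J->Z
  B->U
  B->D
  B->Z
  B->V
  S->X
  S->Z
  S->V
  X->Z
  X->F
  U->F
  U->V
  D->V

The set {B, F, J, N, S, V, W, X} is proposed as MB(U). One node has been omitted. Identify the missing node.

D

By definition, MB(U) is built from U's parents, U's children, and the co-parents of U.
Parents of U: B, J, W.
U's children: F, V.
Other parents of U's children:
  F: N, W, X
  V: B, D, S
MB(U) = {B, D, F, J, N, S, V, W, X}.
Comparing with the claimed set, D is missing.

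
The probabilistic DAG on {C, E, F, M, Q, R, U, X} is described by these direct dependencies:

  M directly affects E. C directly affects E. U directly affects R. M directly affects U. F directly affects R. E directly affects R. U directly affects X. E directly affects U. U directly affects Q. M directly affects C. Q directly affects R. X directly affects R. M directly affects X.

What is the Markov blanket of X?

{E, F, M, Q, R, U}

Recall MB(v) = parents ∪ children ∪ spouses, where spouses are the other parents of v's children.
X has parents M, U.
X has child R.
Co-parents of X (other parents of its children):
  R also has parents E, F, Q, U.
MB(X) = {E, F, M, Q, R, U}.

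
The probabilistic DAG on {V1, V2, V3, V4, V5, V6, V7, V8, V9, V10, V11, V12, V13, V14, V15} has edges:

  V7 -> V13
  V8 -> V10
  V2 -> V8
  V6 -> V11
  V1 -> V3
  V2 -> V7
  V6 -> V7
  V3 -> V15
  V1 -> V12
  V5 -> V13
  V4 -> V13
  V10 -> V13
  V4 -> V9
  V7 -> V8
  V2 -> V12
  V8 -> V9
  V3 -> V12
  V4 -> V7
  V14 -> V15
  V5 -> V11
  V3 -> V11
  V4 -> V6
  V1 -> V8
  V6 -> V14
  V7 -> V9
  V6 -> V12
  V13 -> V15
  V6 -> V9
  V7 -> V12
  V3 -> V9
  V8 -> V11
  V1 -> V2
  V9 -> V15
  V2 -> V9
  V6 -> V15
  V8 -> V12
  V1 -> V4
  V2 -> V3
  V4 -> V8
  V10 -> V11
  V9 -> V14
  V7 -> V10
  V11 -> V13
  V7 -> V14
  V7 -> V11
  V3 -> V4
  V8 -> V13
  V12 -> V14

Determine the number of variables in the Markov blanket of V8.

12

The Markov blanket of a node is its parents, its children, and the other parents of its children.
V8's children: V9, V10, V11, V12, V13.
Parents of V8: V1, V2, V4, V7.
Co-parents of V8 (other parents of its children):
  V9 also has parents V2, V3, V4, V6, V7.
  V10 also has parent V7.
  V11 also has parents V3, V5, V6, V7, V10.
  parents(V12) \ {V8} = {V1, V2, V3, V6, V7}.
  V13's other parents are V4, V5, V7, V10, V11.
MB(V8) = {V1, V2, V3, V4, V5, V6, V7, V9, V10, V11, V12, V13}, which has 12 nodes.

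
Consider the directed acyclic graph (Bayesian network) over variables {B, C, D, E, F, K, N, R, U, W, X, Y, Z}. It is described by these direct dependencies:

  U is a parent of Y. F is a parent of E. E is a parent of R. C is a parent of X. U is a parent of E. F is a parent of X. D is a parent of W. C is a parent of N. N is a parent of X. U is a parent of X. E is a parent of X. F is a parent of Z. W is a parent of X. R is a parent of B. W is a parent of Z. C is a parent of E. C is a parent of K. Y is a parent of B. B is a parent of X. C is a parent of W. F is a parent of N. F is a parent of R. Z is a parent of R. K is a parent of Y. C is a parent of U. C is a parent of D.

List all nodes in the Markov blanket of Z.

{E, F, R, W}

Parents of Z: F, W.
Ch(Z) = {R}.
Co-parents of Z (other parents of its children):
  R: E, F
So the Markov blanket of Z is {E, F, R, W}.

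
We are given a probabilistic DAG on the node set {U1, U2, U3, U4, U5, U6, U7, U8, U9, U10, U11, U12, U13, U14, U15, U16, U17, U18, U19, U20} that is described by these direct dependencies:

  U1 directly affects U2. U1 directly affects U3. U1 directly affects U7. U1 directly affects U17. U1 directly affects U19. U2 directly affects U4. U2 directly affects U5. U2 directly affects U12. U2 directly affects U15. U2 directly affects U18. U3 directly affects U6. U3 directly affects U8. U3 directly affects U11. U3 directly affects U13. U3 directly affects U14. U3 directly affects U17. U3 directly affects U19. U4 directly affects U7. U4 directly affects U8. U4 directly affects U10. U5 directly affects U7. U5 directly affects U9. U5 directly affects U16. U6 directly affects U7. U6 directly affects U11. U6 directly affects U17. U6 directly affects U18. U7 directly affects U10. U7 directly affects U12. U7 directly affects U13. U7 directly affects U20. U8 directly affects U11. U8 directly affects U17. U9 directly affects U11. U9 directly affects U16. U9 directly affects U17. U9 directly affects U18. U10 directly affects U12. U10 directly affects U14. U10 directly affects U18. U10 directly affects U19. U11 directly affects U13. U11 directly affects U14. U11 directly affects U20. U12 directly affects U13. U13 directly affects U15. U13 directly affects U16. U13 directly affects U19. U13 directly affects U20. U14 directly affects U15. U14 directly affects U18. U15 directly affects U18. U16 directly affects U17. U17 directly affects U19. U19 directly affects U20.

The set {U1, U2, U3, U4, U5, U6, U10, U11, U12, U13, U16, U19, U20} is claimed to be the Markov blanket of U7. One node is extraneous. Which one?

U16

Ch(U7) = {U10, U12, U13, U20}.
Pa(U7) = {U1, U4, U5, U6}.
Other parents of U7's children:
  U10 also has parent U4.
  U12 also has parents U2, U10.
  U13 also has parents U3, U11, U12.
  U20 also has parents U11, U13, U19.
MB(U7) = {U1, U2, U3, U4, U5, U6, U10, U11, U12, U13, U19, U20}.
U16 is neither a parent, child, nor co-parent of U7, so it does not belong.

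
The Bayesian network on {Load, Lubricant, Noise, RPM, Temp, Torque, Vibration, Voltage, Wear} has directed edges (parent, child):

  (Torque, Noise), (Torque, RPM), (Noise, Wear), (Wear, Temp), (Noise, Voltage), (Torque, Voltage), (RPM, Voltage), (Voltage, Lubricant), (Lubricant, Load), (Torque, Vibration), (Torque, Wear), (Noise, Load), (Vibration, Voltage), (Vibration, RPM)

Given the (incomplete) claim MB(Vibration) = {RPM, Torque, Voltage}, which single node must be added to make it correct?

Recall MB(v) = parents ∪ children ∪ spouses, where spouses are the other parents of v's children.
Parents of Vibration: Torque.
Vibration has children RPM, Voltage.
For each child, the remaining parents (spouses of Vibration):
  RPM's other parent is Torque.
  Voltage also has parents Noise, RPM, Torque.
MB(Vibration) = {Noise, RPM, Torque, Voltage}.
Comparing with the claimed set, Noise is missing.

Noise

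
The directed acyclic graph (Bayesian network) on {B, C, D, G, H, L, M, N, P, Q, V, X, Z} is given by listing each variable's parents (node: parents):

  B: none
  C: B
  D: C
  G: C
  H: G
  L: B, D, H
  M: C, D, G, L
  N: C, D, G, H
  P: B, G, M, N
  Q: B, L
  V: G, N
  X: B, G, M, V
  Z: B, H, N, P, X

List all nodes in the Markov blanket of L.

{B, C, D, G, H, M, Q}

By definition, MB(L) is built from L's parents, L's children, and the co-parents of L.
L's parents: B, D, H.
Children of L: M, Q.
Parents of each child, excluding L:
  M's other parents are C, D, G.
  Q's other parent is B.
Taking the union gives {B, C, D, G, H, M, Q}.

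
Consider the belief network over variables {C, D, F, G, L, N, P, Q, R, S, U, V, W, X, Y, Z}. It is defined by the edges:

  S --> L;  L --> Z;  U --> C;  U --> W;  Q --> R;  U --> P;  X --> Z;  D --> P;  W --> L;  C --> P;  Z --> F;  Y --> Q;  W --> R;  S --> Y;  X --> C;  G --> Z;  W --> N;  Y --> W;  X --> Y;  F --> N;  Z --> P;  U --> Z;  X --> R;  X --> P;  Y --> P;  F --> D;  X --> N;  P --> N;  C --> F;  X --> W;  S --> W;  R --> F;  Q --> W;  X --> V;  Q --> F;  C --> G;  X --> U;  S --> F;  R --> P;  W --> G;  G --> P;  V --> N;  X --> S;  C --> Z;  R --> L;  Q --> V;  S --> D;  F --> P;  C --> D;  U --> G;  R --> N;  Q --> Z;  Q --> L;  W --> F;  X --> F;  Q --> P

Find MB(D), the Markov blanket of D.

Recall MB(v) = parents ∪ children ∪ spouses, where spouses are the other parents of v's children.
Parents of D: C, F, S.
Children of D: P.
Co-parents of D (other parents of its children):
  P also has parents C, F, G, Q, R, U, X, Y, Z.
So the Markov blanket of D is {C, F, G, P, Q, R, S, U, X, Y, Z}.

{C, F, G, P, Q, R, S, U, X, Y, Z}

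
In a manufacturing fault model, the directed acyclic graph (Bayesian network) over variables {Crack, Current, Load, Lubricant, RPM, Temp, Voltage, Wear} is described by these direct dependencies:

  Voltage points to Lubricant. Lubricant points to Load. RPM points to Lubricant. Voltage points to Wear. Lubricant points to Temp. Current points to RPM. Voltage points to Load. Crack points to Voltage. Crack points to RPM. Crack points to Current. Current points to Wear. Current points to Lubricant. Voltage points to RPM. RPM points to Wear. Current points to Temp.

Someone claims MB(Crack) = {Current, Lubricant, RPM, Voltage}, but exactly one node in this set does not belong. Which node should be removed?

Lubricant

Recall MB(v) = parents ∪ children ∪ spouses, where spouses are the other parents of v's children.
Crack's parents: none.
Ch(Crack) = {Current, RPM, Voltage}.
Other parents of Crack's children:
  Voltage: no additional parents.
  Current has no other parent.
  RPM also has parents Current, Voltage.
MB(Crack) = {Current, RPM, Voltage}.
Lubricant is neither a parent, child, nor co-parent of Crack, so it does not belong.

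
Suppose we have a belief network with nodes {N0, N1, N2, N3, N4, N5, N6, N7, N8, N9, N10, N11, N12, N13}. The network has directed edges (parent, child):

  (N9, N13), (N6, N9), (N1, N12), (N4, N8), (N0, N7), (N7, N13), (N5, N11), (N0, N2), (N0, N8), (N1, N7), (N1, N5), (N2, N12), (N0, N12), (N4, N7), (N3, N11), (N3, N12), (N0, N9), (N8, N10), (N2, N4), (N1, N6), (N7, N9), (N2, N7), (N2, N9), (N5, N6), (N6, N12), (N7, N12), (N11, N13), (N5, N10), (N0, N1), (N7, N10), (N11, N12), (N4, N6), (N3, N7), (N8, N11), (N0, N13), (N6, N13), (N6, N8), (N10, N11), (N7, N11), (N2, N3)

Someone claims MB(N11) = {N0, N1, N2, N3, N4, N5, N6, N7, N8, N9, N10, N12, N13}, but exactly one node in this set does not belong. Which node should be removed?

N4

N11 has parents N3, N5, N7, N8, N10.
N11 has children N12, N13.
Parents of each child, excluding N11:
  N12: N0, N1, N2, N3, N6, N7
  N13: N0, N6, N7, N9
MB(N11) = {N0, N1, N2, N3, N5, N6, N7, N8, N9, N10, N12, N13}.
N4 is neither a parent, child, nor co-parent of N11, so it does not belong.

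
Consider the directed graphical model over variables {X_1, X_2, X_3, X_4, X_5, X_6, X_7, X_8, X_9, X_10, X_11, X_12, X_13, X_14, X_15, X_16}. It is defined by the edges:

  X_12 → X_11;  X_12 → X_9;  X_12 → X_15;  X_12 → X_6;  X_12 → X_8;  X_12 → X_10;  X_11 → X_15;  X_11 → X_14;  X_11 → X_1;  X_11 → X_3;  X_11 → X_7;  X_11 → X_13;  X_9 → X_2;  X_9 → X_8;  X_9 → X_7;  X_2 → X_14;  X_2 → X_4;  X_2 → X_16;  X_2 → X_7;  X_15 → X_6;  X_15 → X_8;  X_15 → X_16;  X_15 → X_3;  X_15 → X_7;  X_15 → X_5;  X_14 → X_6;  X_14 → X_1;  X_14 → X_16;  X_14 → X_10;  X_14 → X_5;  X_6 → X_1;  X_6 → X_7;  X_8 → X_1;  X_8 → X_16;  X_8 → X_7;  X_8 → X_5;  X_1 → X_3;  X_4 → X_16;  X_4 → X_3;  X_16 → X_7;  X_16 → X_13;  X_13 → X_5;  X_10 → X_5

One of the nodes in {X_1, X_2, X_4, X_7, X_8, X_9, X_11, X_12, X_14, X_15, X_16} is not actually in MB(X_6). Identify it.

By definition, MB(X_6) is built from X_6's parents, X_6's children, and the co-parents of X_6.
Children of X_6: X_1, X_7.
X_6 has parents X_12, X_14, X_15.
Other parents of X_6's children:
  X_1: X_8, X_11, X_14
  X_7: X_2, X_8, X_9, X_11, X_15, X_16
MB(X_6) = {X_1, X_2, X_7, X_8, X_9, X_11, X_12, X_14, X_15, X_16}.
X_4 is neither a parent, child, nor co-parent of X_6, so it does not belong.

X_4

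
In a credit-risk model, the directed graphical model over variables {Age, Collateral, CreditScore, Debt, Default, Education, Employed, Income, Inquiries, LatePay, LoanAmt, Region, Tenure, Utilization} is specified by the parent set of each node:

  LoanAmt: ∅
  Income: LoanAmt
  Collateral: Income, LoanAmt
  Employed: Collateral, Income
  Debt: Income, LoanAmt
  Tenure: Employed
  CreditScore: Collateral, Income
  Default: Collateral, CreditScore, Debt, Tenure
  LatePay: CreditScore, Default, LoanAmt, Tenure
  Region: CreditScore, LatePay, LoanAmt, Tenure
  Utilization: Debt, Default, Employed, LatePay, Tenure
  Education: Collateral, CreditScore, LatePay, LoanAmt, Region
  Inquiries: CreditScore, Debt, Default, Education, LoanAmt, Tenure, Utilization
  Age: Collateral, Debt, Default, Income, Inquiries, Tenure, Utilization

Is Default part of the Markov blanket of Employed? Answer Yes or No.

Default is a co-parent of Employed: both are parents of Utilization.
So Default ∈ MB(Employed).

Yes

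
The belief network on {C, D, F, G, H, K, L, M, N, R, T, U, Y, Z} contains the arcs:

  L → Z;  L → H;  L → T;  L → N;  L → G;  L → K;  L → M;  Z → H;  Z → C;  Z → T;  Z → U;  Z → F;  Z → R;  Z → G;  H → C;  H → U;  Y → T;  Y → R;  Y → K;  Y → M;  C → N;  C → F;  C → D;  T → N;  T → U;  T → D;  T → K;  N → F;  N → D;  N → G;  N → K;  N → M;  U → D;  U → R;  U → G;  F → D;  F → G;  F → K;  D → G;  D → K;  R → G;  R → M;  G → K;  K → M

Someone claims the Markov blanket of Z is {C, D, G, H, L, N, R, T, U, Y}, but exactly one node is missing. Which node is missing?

Z has parent L.
Ch(Z) = {C, F, G, H, R, T, U}.
Co-parents of Z (other parents of its children):
  H's other parent is L.
  C also has parent H.
  parents(T) \ {Z} = {L, Y}.
  U also has parents H, T.
  parents(F) \ {Z} = {C, N}.
  R also has parents U, Y.
  parents(G) \ {Z} = {D, F, L, N, R, U}.
MB(Z) = {C, D, F, G, H, L, N, R, T, U, Y}.
Comparing with the claimed set, F is missing.

F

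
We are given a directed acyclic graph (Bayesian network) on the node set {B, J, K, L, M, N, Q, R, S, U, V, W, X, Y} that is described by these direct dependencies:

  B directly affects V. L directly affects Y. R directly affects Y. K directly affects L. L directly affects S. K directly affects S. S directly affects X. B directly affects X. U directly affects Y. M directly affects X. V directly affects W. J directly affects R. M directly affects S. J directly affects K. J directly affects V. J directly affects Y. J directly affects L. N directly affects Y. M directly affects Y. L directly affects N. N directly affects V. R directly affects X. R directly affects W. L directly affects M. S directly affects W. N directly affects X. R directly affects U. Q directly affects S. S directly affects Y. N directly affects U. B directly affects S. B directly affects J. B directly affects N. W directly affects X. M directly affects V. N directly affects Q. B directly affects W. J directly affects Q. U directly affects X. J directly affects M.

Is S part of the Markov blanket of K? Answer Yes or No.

S is a child of K.
So S ∈ MB(K).

Yes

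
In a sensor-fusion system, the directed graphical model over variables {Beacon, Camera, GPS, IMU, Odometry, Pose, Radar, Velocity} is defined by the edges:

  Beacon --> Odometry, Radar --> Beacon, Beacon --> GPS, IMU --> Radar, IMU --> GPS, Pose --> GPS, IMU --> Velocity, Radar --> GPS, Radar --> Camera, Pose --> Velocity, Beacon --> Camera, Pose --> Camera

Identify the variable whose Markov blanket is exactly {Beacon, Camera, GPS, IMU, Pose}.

The target node must have every member of {Beacon, Camera, GPS, IMU, Pose} as a parent, child, or co-parent, and no others.
Parents of Radar: IMU; children: Beacon, Camera, GPS; co-parents: Beacon, IMU, Pose.
These exactly cover the given set, so the node is Radar.

Radar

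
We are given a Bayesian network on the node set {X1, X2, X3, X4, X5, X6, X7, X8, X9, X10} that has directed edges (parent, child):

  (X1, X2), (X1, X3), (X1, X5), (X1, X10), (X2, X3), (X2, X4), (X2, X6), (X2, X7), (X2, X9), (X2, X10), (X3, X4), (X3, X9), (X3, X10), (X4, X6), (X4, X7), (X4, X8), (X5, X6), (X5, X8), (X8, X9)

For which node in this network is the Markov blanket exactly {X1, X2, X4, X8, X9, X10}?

X3

The target node must have every member of {X1, X2, X4, X8, X9, X10} as a parent, child, or co-parent, and no others.
Parents of X3: X1, X2; children: X4, X9, X10; co-parents: X1, X2, X8.
These exactly cover the given set, so the node is X3.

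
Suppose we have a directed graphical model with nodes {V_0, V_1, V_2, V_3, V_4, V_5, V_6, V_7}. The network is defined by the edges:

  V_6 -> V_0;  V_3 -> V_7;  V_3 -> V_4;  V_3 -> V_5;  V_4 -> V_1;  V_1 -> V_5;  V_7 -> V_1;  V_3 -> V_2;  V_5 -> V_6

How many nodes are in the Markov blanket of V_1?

4

By definition, MB(V_1) is built from V_1's parents, V_1's children, and the co-parents of V_1.
Parents of V_1: V_4, V_7.
Children of V_1: V_5.
Co-parents of V_1 (other parents of its children):
  V_5 also has parent V_3.
MB(V_1) = {V_3, V_4, V_5, V_7}, which has 4 nodes.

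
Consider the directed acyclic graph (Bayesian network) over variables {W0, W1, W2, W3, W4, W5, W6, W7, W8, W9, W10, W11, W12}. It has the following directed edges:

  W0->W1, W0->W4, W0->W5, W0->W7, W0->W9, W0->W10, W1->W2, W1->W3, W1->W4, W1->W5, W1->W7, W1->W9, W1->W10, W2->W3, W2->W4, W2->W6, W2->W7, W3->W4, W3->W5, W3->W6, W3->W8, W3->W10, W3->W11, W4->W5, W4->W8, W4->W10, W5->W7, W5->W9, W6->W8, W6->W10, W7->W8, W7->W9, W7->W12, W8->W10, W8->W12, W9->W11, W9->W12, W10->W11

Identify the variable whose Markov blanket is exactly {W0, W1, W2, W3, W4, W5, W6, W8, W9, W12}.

The target node must have every member of {W0, W1, W2, W3, W4, W5, W6, W8, W9, W12} as a parent, child, or co-parent, and no others.
Parents of W7: W0, W1, W2, W5; children: W8, W9, W12; co-parents: W0, W1, W3, W4, W5, W6, W8, W9.
These exactly cover the given set, so the node is W7.

W7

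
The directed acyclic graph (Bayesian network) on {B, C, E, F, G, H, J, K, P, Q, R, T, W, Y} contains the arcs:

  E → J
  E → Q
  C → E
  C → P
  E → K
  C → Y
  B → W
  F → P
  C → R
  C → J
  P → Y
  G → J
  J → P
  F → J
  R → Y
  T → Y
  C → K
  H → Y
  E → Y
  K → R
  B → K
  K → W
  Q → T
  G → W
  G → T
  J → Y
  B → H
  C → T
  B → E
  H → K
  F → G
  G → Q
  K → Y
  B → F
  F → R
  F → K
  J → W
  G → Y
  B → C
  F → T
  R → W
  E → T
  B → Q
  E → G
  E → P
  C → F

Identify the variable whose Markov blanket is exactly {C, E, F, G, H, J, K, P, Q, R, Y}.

The target node must have every member of {C, E, F, G, H, J, K, P, Q, R, Y} as a parent, child, or co-parent, and no others.
Parents of T: C, E, F, G, Q; children: Y; co-parents: C, E, G, H, J, K, P, R.
These exactly cover the given set, so the node is T.

T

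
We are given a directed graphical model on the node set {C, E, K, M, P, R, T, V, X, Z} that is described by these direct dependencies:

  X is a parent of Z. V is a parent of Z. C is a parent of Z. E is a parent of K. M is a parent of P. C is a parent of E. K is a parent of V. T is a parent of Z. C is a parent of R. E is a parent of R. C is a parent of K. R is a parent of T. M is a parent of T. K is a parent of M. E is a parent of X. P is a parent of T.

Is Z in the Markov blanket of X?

Yes

Z is a child of X.
So Z ∈ MB(X).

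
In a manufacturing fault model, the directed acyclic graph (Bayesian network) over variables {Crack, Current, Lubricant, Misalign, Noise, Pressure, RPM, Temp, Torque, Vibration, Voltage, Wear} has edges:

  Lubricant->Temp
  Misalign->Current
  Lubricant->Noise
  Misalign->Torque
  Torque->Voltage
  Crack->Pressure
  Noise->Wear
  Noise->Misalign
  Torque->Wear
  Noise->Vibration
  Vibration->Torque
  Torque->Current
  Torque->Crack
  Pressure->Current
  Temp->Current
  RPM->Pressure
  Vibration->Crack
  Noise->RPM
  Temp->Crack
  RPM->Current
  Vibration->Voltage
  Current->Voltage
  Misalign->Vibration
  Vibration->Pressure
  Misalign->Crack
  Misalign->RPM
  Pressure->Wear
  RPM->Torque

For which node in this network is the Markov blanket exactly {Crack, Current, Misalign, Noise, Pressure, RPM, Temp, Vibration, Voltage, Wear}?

The target node must have every member of {Crack, Current, Misalign, Noise, Pressure, RPM, Temp, Vibration, Voltage, Wear} as a parent, child, or co-parent, and no others.
Parents of Torque: Misalign, RPM, Vibration; children: Crack, Current, Voltage, Wear; co-parents: Current, Misalign, Noise, Pressure, RPM, Temp, Vibration.
These exactly cover the given set, so the node is Torque.

Torque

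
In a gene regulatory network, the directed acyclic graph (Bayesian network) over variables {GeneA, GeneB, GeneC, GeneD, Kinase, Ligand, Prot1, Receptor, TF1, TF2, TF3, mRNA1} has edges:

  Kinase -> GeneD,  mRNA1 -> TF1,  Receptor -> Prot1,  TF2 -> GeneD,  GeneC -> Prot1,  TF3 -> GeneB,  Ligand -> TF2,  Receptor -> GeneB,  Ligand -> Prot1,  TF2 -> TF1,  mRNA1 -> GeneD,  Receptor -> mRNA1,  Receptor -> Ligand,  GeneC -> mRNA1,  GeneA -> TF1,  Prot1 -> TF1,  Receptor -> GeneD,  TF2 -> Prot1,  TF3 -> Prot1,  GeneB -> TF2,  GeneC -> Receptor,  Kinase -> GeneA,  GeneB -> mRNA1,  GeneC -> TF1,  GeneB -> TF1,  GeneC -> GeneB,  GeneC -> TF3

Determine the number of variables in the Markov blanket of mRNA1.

Parents of mRNA1: GeneB, GeneC, Receptor.
Ch(mRNA1) = {GeneD, TF1}.
Co-parents of mRNA1 (other parents of its children):
  GeneD also has parents Kinase, Receptor, TF2.
  TF1's other parents are GeneA, GeneB, GeneC, Prot1, TF2.
MB(mRNA1) = {GeneA, GeneB, GeneC, GeneD, Kinase, Prot1, Receptor, TF1, TF2}, which has 9 nodes.

9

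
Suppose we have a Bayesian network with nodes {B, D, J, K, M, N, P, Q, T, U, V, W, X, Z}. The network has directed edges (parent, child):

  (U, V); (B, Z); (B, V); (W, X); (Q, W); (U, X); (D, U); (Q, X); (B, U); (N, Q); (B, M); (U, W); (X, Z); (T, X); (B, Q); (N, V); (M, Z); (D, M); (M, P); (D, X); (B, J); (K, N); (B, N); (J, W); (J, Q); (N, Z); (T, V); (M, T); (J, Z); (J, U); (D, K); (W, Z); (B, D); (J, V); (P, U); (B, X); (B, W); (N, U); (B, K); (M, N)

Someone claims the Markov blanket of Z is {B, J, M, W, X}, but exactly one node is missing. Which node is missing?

Children of Z: none.
Pa(Z) = {B, J, M, N, W, X}.
With no children, Z has no spouses; the co-parent set is empty.
MB(Z) = {B, J, M, N, W, X}.
Comparing with the claimed set, N is missing.

N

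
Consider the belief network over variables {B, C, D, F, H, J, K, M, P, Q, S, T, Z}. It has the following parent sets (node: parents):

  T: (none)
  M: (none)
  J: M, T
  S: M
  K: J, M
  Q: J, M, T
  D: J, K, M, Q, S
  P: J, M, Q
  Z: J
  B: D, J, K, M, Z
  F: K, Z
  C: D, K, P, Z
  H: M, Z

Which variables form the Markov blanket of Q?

Ch(Q) = {D, P}.
Q's parents: J, M, T.
For each child, the remaining parents (spouses of Q):
  D: J, K, M, S
  P: J, M
Union: {J, M, T} ∪ {D, P} ∪ {J, K, M, S} = {D, J, K, M, P, S, T}.

{D, J, K, M, P, S, T}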